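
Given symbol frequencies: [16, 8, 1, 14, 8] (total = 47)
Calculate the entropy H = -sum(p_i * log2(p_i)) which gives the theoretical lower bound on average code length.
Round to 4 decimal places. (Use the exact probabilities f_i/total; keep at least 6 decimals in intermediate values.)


Per-symbol terms -p_i * log2(p_i) with p_i = f_i/47:
  p = 16/47 = 0.340426: log2(p) = -1.554589, -p*log2(p) = 0.529222
  p = 8/47 = 0.170213: log2(p) = -2.554589, -p*log2(p) = 0.434824
  p = 1/47 = 0.021277: log2(p) = -5.554589, -p*log2(p) = 0.118183
  p = 14/47 = 0.297872: log2(p) = -1.747234, -p*log2(p) = 0.520453
  p = 8/47 = 0.170213: log2(p) = -2.554589, -p*log2(p) = 0.434824
H = 0.529222 + 0.434824 + 0.118183 + 0.520453 + 0.434824 = 2.037506

H = 2.0375 bits/symbol


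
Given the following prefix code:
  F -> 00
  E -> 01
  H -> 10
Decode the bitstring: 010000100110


Decoding step by step:
Bits 01 -> E
Bits 00 -> F
Bits 00 -> F
Bits 10 -> H
Bits 01 -> E
Bits 10 -> H


Decoded message: EFFHEH


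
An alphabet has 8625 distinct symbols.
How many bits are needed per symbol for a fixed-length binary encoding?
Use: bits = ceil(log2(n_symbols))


log2(8625) = 13.0743
Bracket: 2^13 = 8192 < 8625 <= 2^14 = 16384
So ceil(log2(8625)) = 14

bits = ceil(log2(8625)) = ceil(13.0743) = 14 bits


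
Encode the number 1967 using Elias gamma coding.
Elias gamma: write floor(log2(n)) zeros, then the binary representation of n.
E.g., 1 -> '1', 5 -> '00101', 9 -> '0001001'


num_bits = floor(log2(1967)) + 1 = 11
leading_zeros = num_bits - 1 = 10
binary(1967) = 11110101111

Elias gamma(1967) = '0000000000' + '11110101111' = 000000000011110101111 (21 bits)


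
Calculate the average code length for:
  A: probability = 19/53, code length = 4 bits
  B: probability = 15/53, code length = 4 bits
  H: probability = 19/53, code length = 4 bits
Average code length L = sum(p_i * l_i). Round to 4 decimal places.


Weighted contributions p_i * l_i:
  A: (19/53) * 4 = 76/53
  B: (15/53) * 4 = 60/53
  H: (19/53) * 4 = 76/53
Sum = (76 + 60 + 76)/53 = 212/53

L = 212/53 = 4.0000 bits/symbol


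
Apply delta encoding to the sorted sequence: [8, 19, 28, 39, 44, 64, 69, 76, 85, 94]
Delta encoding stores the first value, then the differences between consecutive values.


First value: 8
Deltas:
  19 - 8 = 11
  28 - 19 = 9
  39 - 28 = 11
  44 - 39 = 5
  64 - 44 = 20
  69 - 64 = 5
  76 - 69 = 7
  85 - 76 = 9
  94 - 85 = 9


Delta encoded: [8, 11, 9, 11, 5, 20, 5, 7, 9, 9]


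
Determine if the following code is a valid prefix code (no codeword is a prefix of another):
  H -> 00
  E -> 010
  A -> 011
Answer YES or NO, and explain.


Checking each pair (does one codeword prefix another?):
  H='00' vs E='010': no prefix
  H='00' vs A='011': no prefix
  E='010' vs H='00': no prefix
  E='010' vs A='011': no prefix
  A='011' vs H='00': no prefix
  A='011' vs E='010': no prefix
No violation found over all pairs.

YES -- this is a valid prefix code. No codeword is a prefix of any other codeword.


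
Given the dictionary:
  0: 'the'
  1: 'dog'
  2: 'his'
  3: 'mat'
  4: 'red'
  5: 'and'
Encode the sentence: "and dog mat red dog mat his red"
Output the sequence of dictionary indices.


Look up each word in the dictionary:
  'and' -> 5
  'dog' -> 1
  'mat' -> 3
  'red' -> 4
  'dog' -> 1
  'mat' -> 3
  'his' -> 2
  'red' -> 4

Encoded: [5, 1, 3, 4, 1, 3, 2, 4]


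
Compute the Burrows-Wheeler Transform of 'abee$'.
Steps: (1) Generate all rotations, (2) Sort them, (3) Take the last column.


Rotations (sorted):
  0: $abee -> last char: e
  1: abee$ -> last char: $
  2: bee$a -> last char: a
  3: e$abe -> last char: e
  4: ee$ab -> last char: b


BWT = e$aeb


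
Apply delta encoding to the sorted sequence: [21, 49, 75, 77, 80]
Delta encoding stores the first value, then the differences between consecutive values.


First value: 21
Deltas:
  49 - 21 = 28
  75 - 49 = 26
  77 - 75 = 2
  80 - 77 = 3


Delta encoded: [21, 28, 26, 2, 3]


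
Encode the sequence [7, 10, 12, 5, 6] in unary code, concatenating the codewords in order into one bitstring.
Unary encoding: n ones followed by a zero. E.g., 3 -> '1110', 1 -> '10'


Encode each number as n ones followed by a terminating 0:
  7 -> 11111110 (8 bits)
  10 -> 11111111110 (11 bits)
  12 -> 1111111111110 (13 bits)
  5 -> 111110 (6 bits)
  6 -> 1111110 (7 bits)
Total length = 8 + 11 + 13 + 6 + 7 = 45 bits.

Unary([7, 10, 12, 5, 6]) = 111111101111111111011111111111101111101111110 (45 bits)


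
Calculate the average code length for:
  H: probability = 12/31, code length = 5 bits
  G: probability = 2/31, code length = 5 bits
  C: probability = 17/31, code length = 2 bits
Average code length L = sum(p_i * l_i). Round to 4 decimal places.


Weighted contributions p_i * l_i:
  H: (12/31) * 5 = 60/31
  G: (2/31) * 5 = 10/31
  C: (17/31) * 2 = 34/31
Sum = (60 + 10 + 34)/31 = 104/31

L = 104/31 = 3.3548 bits/symbol


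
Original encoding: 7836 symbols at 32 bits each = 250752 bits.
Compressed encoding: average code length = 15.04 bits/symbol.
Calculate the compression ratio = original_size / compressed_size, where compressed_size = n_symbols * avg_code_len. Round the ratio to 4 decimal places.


original_size = n_symbols * orig_bits = 7836 * 32 = 250752 bits
compressed_size = n_symbols * avg_code_len = 7836 * 15.04 = 117853.44 bits
ratio = original_size / compressed_size = 250752 / 117853.44 = 2.1277

Compression ratio = 2.1277


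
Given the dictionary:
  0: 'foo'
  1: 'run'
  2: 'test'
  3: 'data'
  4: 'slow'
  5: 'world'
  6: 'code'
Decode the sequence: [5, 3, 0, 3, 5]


Look up each index in the dictionary:
  5 -> 'world'
  3 -> 'data'
  0 -> 'foo'
  3 -> 'data'
  5 -> 'world'

Decoded: "world data foo data world"


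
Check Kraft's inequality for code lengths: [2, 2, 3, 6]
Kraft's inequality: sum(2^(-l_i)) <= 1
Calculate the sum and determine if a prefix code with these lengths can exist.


Sum = 2^(-2) + 2^(-2) + 2^(-3) + 2^(-6)
    = 0.25 + 0.25 + 0.125 + 0.015625
    = 41/64 = 0.640625
Since 0.640625 <= 1, Kraft's inequality IS satisfied.
A prefix code with these lengths CAN exist.

Kraft sum = 0.640625. Satisfied.


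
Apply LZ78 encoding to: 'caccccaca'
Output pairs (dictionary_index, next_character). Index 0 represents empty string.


LZ78 encoding steps:
Dictionary: {0: ''}
Step 1: w='' (idx 0), next='c' -> output (0, 'c'), add 'c' as idx 1
Step 2: w='' (idx 0), next='a' -> output (0, 'a'), add 'a' as idx 2
Step 3: w='c' (idx 1), next='c' -> output (1, 'c'), add 'cc' as idx 3
Step 4: w='cc' (idx 3), next='a' -> output (3, 'a'), add 'cca' as idx 4
Step 5: w='c' (idx 1), next='a' -> output (1, 'a'), add 'ca' as idx 5


Encoded: [(0, 'c'), (0, 'a'), (1, 'c'), (3, 'a'), (1, 'a')]


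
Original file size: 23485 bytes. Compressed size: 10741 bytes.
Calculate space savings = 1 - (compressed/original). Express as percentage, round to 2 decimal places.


ratio = compressed/original = 10741/23485 = 0.457356
savings = 1 - ratio = 1 - 0.457356 = 0.542644
as a percentage: 0.542644 * 100 = 54.26%

Space savings = 1 - 10741/23485 = 54.26%


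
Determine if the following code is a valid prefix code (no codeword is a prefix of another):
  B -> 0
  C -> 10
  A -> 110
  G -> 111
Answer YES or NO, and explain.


Checking each pair (does one codeword prefix another?):
  B='0' vs C='10': no prefix
  B='0' vs A='110': no prefix
  B='0' vs G='111': no prefix
  C='10' vs B='0': no prefix
  C='10' vs A='110': no prefix
  C='10' vs G='111': no prefix
  A='110' vs B='0': no prefix
  A='110' vs C='10': no prefix
  A='110' vs G='111': no prefix
  G='111' vs B='0': no prefix
  G='111' vs C='10': no prefix
  G='111' vs A='110': no prefix
No violation found over all pairs.

YES -- this is a valid prefix code. No codeword is a prefix of any other codeword.


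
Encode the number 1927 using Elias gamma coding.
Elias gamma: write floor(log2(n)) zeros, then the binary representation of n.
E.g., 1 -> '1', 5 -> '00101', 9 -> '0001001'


num_bits = floor(log2(1927)) + 1 = 11
leading_zeros = num_bits - 1 = 10
binary(1927) = 11110000111

Elias gamma(1927) = '0000000000' + '11110000111' = 000000000011110000111 (21 bits)


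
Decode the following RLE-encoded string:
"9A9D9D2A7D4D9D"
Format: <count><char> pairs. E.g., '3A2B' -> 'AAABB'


Expanding each <count><char> pair:
  9A -> 'AAAAAAAAA'
  9D -> 'DDDDDDDDD'
  9D -> 'DDDDDDDDD'
  2A -> 'AA'
  7D -> 'DDDDDDD'
  4D -> 'DDDD'
  9D -> 'DDDDDDDDD'

Decoded = AAAAAAAAADDDDDDDDDDDDDDDDDDAADDDDDDDDDDDDDDDDDDDD


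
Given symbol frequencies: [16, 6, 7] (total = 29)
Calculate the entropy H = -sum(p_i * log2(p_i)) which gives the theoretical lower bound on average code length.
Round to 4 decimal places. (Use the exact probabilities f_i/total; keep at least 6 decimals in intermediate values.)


Per-symbol terms -p_i * log2(p_i) with p_i = f_i/29:
  p = 16/29 = 0.551724: log2(p) = -0.857981, -p*log2(p) = 0.473369
  p = 6/29 = 0.206897: log2(p) = -2.273018, -p*log2(p) = 0.470280
  p = 7/29 = 0.241379: log2(p) = -2.050626, -p*log2(p) = 0.494979
H = 0.473369 + 0.470280 + 0.494979 = 1.438628

H = 1.4386 bits/symbol


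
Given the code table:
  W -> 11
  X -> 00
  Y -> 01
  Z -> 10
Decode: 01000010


Decoding:
01 -> Y
00 -> X
00 -> X
10 -> Z


Result: YXXZ


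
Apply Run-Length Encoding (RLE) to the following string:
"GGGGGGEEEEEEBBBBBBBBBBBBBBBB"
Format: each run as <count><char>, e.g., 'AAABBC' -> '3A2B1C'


Scanning runs left to right:
  i=0: run of 'G' x 6 -> '6G'
  i=6: run of 'E' x 6 -> '6E'
  i=12: run of 'B' x 16 -> '16B'

RLE = 6G6E16B


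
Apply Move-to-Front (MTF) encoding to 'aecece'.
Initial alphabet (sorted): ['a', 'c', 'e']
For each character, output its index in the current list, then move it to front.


MTF encoding:
'a': index 0 in ['a', 'c', 'e'] -> ['a', 'c', 'e']
'e': index 2 in ['a', 'c', 'e'] -> ['e', 'a', 'c']
'c': index 2 in ['e', 'a', 'c'] -> ['c', 'e', 'a']
'e': index 1 in ['c', 'e', 'a'] -> ['e', 'c', 'a']
'c': index 1 in ['e', 'c', 'a'] -> ['c', 'e', 'a']
'e': index 1 in ['c', 'e', 'a'] -> ['e', 'c', 'a']


Output: [0, 2, 2, 1, 1, 1]


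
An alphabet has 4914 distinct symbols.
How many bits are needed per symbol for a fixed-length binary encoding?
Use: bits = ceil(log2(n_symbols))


log2(4914) = 12.2627
Bracket: 2^12 = 4096 < 4914 <= 2^13 = 8192
So ceil(log2(4914)) = 13

bits = ceil(log2(4914)) = ceil(12.2627) = 13 bits


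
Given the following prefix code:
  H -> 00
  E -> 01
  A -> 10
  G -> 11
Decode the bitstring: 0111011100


Decoding step by step:
Bits 01 -> E
Bits 11 -> G
Bits 01 -> E
Bits 11 -> G
Bits 00 -> H


Decoded message: EGEGH


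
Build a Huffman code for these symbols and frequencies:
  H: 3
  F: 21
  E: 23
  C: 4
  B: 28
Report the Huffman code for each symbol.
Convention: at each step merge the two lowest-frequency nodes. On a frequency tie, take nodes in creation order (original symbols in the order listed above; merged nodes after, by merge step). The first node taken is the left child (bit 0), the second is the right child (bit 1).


Huffman tree construction:
Step 1: Merge H(3) + C(4) = 7
Step 2: Merge (H+C)(7) + F(21) = 28
Step 3: Merge E(23) + B(28) = 51
Step 4: Merge ((H+C)+F)(28) + (E+B)(51) = 79
Read each symbol's code off the tree from the root (left child = 0, right child = 1).

Codes:
  H: 000 (length 3)
  F: 01 (length 2)
  E: 10 (length 2)
  C: 001 (length 3)
  B: 11 (length 2)
Average code length: 165/79 = 2.0886 bits/symbol


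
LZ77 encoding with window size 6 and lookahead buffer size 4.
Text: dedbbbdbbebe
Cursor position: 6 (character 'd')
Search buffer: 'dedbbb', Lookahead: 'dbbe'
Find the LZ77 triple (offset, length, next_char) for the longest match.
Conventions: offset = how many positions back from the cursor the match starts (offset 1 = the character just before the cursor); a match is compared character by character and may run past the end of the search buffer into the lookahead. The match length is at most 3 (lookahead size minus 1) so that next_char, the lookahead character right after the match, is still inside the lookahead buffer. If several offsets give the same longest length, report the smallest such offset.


Try each offset into the search buffer:
  offset=1 (pos 5, char 'b'): match length 0
  offset=2 (pos 4, char 'b'): match length 0
  offset=3 (pos 3, char 'b'): match length 0
  offset=4 (pos 2, char 'd'): match length 3
  offset=5 (pos 1, char 'e'): match length 0
  offset=6 (pos 0, char 'd'): match length 1
Longest match has length 3 at offset 4.
next_char = character at position 6 + 3 = 9 -> 'e'

Best match: offset=4, length=3 (matching 'dbb' starting at position 2)
LZ77 triple: (4, 3, 'e')


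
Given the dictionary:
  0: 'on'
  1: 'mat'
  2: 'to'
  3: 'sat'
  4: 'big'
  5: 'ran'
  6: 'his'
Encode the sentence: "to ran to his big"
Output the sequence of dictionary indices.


Look up each word in the dictionary:
  'to' -> 2
  'ran' -> 5
  'to' -> 2
  'his' -> 6
  'big' -> 4

Encoded: [2, 5, 2, 6, 4]


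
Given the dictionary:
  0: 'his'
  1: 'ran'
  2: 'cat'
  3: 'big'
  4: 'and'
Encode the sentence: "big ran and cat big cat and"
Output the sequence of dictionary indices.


Look up each word in the dictionary:
  'big' -> 3
  'ran' -> 1
  'and' -> 4
  'cat' -> 2
  'big' -> 3
  'cat' -> 2
  'and' -> 4

Encoded: [3, 1, 4, 2, 3, 2, 4]


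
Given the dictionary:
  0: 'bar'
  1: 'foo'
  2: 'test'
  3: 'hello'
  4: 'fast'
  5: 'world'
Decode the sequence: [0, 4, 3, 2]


Look up each index in the dictionary:
  0 -> 'bar'
  4 -> 'fast'
  3 -> 'hello'
  2 -> 'test'

Decoded: "bar fast hello test"


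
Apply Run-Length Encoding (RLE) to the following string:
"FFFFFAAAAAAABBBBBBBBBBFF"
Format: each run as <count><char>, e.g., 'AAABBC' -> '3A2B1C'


Scanning runs left to right:
  i=0: run of 'F' x 5 -> '5F'
  i=5: run of 'A' x 7 -> '7A'
  i=12: run of 'B' x 10 -> '10B'
  i=22: run of 'F' x 2 -> '2F'

RLE = 5F7A10B2F


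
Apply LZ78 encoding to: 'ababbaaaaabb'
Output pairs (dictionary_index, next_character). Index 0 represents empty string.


LZ78 encoding steps:
Dictionary: {0: ''}
Step 1: w='' (idx 0), next='a' -> output (0, 'a'), add 'a' as idx 1
Step 2: w='' (idx 0), next='b' -> output (0, 'b'), add 'b' as idx 2
Step 3: w='a' (idx 1), next='b' -> output (1, 'b'), add 'ab' as idx 3
Step 4: w='b' (idx 2), next='a' -> output (2, 'a'), add 'ba' as idx 4
Step 5: w='a' (idx 1), next='a' -> output (1, 'a'), add 'aa' as idx 5
Step 6: w='aa' (idx 5), next='b' -> output (5, 'b'), add 'aab' as idx 6
Step 7: w='b' (idx 2), end of input -> output (2, '')


Encoded: [(0, 'a'), (0, 'b'), (1, 'b'), (2, 'a'), (1, 'a'), (5, 'b'), (2, '')]


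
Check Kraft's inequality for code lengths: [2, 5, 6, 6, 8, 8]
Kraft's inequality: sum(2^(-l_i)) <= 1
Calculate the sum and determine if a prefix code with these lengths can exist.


Sum = 2^(-2) + 2^(-5) + 2^(-6) + 2^(-6) + 2^(-8) + 2^(-8)
    = 0.25 + 0.03125 + 0.015625 + 0.015625 + 0.00390625 + 0.00390625
    = 82/256 = 0.3203125
Since 0.3203125 <= 1, Kraft's inequality IS satisfied.
A prefix code with these lengths CAN exist.

Kraft sum = 0.3203125. Satisfied.


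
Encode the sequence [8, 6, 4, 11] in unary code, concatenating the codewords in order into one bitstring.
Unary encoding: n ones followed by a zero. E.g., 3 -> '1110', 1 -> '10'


Encode each number as n ones followed by a terminating 0:
  8 -> 111111110 (9 bits)
  6 -> 1111110 (7 bits)
  4 -> 11110 (5 bits)
  11 -> 111111111110 (12 bits)
Total length = 9 + 7 + 5 + 12 = 33 bits.

Unary([8, 6, 4, 11]) = 111111110111111011110111111111110 (33 bits)


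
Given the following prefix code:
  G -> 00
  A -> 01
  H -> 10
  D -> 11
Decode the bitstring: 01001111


Decoding step by step:
Bits 01 -> A
Bits 00 -> G
Bits 11 -> D
Bits 11 -> D


Decoded message: AGDD


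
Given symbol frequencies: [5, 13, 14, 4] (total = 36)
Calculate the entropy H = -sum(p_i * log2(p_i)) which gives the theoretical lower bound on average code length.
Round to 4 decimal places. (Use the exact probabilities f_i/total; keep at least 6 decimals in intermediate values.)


Per-symbol terms -p_i * log2(p_i) with p_i = f_i/36:
  p = 5/36 = 0.138889: log2(p) = -2.847997, -p*log2(p) = 0.395555
  p = 13/36 = 0.361111: log2(p) = -1.469485, -p*log2(p) = 0.530647
  p = 14/36 = 0.388889: log2(p) = -1.362570, -p*log2(p) = 0.529888
  p = 4/36 = 0.111111: log2(p) = -3.169925, -p*log2(p) = 0.352214
H = 0.395555 + 0.530647 + 0.529888 + 0.352214 = 1.808304

H = 1.8083 bits/symbol


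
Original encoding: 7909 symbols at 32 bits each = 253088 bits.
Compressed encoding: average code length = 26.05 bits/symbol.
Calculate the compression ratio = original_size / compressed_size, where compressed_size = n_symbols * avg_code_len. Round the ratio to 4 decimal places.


original_size = n_symbols * orig_bits = 7909 * 32 = 253088 bits
compressed_size = n_symbols * avg_code_len = 7909 * 26.05 = 206029.45 bits
ratio = original_size / compressed_size = 253088 / 206029.45 = 1.2284

Compression ratio = 1.2284


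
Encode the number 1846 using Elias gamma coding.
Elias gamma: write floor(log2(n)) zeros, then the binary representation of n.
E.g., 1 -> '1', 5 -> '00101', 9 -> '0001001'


num_bits = floor(log2(1846)) + 1 = 11
leading_zeros = num_bits - 1 = 10
binary(1846) = 11100110110

Elias gamma(1846) = '0000000000' + '11100110110' = 000000000011100110110 (21 bits)


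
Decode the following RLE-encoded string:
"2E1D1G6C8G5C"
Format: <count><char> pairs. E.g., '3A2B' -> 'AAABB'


Expanding each <count><char> pair:
  2E -> 'EE'
  1D -> 'D'
  1G -> 'G'
  6C -> 'CCCCCC'
  8G -> 'GGGGGGGG'
  5C -> 'CCCCC'

Decoded = EEDGCCCCCCGGGGGGGGCCCCC


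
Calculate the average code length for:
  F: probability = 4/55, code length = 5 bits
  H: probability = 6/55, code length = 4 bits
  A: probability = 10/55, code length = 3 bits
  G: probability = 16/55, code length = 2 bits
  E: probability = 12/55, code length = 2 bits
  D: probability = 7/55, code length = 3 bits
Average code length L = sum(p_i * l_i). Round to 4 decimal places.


Weighted contributions p_i * l_i:
  F: (4/55) * 5 = 20/55
  H: (6/55) * 4 = 24/55
  A: (10/55) * 3 = 30/55
  G: (16/55) * 2 = 32/55
  E: (12/55) * 2 = 24/55
  D: (7/55) * 3 = 21/55
Sum = (20 + 24 + 30 + 32 + 24 + 21)/55 = 151/55

L = 151/55 = 2.7455 bits/symbol


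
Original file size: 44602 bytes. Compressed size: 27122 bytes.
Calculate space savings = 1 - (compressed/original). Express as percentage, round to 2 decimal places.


ratio = compressed/original = 27122/44602 = 0.608089
savings = 1 - ratio = 1 - 0.608089 = 0.391911
as a percentage: 0.391911 * 100 = 39.19%

Space savings = 1 - 27122/44602 = 39.19%


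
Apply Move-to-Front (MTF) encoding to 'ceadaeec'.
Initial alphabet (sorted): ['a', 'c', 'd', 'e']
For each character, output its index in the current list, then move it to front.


MTF encoding:
'c': index 1 in ['a', 'c', 'd', 'e'] -> ['c', 'a', 'd', 'e']
'e': index 3 in ['c', 'a', 'd', 'e'] -> ['e', 'c', 'a', 'd']
'a': index 2 in ['e', 'c', 'a', 'd'] -> ['a', 'e', 'c', 'd']
'd': index 3 in ['a', 'e', 'c', 'd'] -> ['d', 'a', 'e', 'c']
'a': index 1 in ['d', 'a', 'e', 'c'] -> ['a', 'd', 'e', 'c']
'e': index 2 in ['a', 'd', 'e', 'c'] -> ['e', 'a', 'd', 'c']
'e': index 0 in ['e', 'a', 'd', 'c'] -> ['e', 'a', 'd', 'c']
'c': index 3 in ['e', 'a', 'd', 'c'] -> ['c', 'e', 'a', 'd']


Output: [1, 3, 2, 3, 1, 2, 0, 3]


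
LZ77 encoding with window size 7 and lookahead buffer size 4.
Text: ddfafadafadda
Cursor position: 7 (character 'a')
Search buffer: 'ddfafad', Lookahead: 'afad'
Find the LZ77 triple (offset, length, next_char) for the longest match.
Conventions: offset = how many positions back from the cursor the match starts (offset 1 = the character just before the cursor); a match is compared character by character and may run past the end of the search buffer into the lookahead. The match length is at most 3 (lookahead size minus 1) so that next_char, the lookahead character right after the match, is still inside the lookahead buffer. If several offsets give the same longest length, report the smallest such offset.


Try each offset into the search buffer:
  offset=1 (pos 6, char 'd'): match length 0
  offset=2 (pos 5, char 'a'): match length 1
  offset=3 (pos 4, char 'f'): match length 0
  offset=4 (pos 3, char 'a'): match length 3
  offset=5 (pos 2, char 'f'): match length 0
  offset=6 (pos 1, char 'd'): match length 0
  offset=7 (pos 0, char 'd'): match length 0
Longest match has length 3 at offset 4.
next_char = character at position 7 + 3 = 10 -> 'd'

Best match: offset=4, length=3 (matching 'afa' starting at position 3)
LZ77 triple: (4, 3, 'd')


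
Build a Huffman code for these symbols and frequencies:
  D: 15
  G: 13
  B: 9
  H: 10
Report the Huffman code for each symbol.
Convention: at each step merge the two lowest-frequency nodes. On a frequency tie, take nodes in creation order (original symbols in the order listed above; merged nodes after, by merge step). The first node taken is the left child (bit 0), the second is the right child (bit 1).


Huffman tree construction:
Step 1: Merge B(9) + H(10) = 19
Step 2: Merge G(13) + D(15) = 28
Step 3: Merge (B+H)(19) + (G+D)(28) = 47
Read each symbol's code off the tree from the root (left child = 0, right child = 1).

Codes:
  D: 11 (length 2)
  G: 10 (length 2)
  B: 00 (length 2)
  H: 01 (length 2)
Average code length: 94/47 = 2.0000 bits/symbol


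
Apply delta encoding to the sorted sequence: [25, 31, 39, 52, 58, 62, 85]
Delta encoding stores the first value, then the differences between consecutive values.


First value: 25
Deltas:
  31 - 25 = 6
  39 - 31 = 8
  52 - 39 = 13
  58 - 52 = 6
  62 - 58 = 4
  85 - 62 = 23


Delta encoded: [25, 6, 8, 13, 6, 4, 23]


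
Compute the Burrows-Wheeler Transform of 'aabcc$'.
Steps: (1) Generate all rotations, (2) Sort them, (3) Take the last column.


Rotations (sorted):
  0: $aabcc -> last char: c
  1: aabcc$ -> last char: $
  2: abcc$a -> last char: a
  3: bcc$aa -> last char: a
  4: c$aabc -> last char: c
  5: cc$aab -> last char: b


BWT = c$aacb


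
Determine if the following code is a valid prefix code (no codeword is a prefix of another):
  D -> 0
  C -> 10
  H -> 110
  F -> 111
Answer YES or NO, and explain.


Checking each pair (does one codeword prefix another?):
  D='0' vs C='10': no prefix
  D='0' vs H='110': no prefix
  D='0' vs F='111': no prefix
  C='10' vs D='0': no prefix
  C='10' vs H='110': no prefix
  C='10' vs F='111': no prefix
  H='110' vs D='0': no prefix
  H='110' vs C='10': no prefix
  H='110' vs F='111': no prefix
  F='111' vs D='0': no prefix
  F='111' vs C='10': no prefix
  F='111' vs H='110': no prefix
No violation found over all pairs.

YES -- this is a valid prefix code. No codeword is a prefix of any other codeword.


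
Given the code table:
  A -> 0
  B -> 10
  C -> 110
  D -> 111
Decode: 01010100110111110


Decoding:
0 -> A
10 -> B
10 -> B
10 -> B
0 -> A
110 -> C
111 -> D
110 -> C


Result: ABBBACDC


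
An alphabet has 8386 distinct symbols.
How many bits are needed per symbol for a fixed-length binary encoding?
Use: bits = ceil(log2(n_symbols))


log2(8386) = 13.0338
Bracket: 2^13 = 8192 < 8386 <= 2^14 = 16384
So ceil(log2(8386)) = 14

bits = ceil(log2(8386)) = ceil(13.0338) = 14 bits


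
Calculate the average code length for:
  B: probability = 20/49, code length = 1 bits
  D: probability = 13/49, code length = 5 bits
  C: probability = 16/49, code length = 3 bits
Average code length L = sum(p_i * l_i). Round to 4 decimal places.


Weighted contributions p_i * l_i:
  B: (20/49) * 1 = 20/49
  D: (13/49) * 5 = 65/49
  C: (16/49) * 3 = 48/49
Sum = (20 + 65 + 48)/49 = 133/49

L = 133/49 = 2.7143 bits/symbol


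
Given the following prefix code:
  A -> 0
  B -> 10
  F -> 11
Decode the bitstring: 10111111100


Decoding step by step:
Bits 10 -> B
Bits 11 -> F
Bits 11 -> F
Bits 11 -> F
Bits 10 -> B
Bits 0 -> A


Decoded message: BFFFBA


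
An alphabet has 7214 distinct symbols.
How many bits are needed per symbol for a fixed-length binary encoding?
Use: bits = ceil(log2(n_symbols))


log2(7214) = 12.8166
Bracket: 2^12 = 4096 < 7214 <= 2^13 = 8192
So ceil(log2(7214)) = 13

bits = ceil(log2(7214)) = ceil(12.8166) = 13 bits


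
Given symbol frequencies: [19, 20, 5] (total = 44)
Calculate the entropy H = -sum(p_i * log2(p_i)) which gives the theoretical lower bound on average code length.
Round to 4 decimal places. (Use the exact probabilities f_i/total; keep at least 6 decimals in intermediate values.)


Per-symbol terms -p_i * log2(p_i) with p_i = f_i/44:
  p = 19/44 = 0.431818: log2(p) = -1.211504, -p*log2(p) = 0.523149
  p = 20/44 = 0.454545: log2(p) = -1.137504, -p*log2(p) = 0.517047
  p = 5/44 = 0.113636: log2(p) = -3.137504, -p*log2(p) = 0.356534
H = 0.523149 + 0.517047 + 0.356534 = 1.396730

H = 1.3967 bits/symbol


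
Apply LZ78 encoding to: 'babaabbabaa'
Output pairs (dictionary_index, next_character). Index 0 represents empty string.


LZ78 encoding steps:
Dictionary: {0: ''}
Step 1: w='' (idx 0), next='b' -> output (0, 'b'), add 'b' as idx 1
Step 2: w='' (idx 0), next='a' -> output (0, 'a'), add 'a' as idx 2
Step 3: w='b' (idx 1), next='a' -> output (1, 'a'), add 'ba' as idx 3
Step 4: w='a' (idx 2), next='b' -> output (2, 'b'), add 'ab' as idx 4
Step 5: w='ba' (idx 3), next='b' -> output (3, 'b'), add 'bab' as idx 5
Step 6: w='a' (idx 2), next='a' -> output (2, 'a'), add 'aa' as idx 6


Encoded: [(0, 'b'), (0, 'a'), (1, 'a'), (2, 'b'), (3, 'b'), (2, 'a')]


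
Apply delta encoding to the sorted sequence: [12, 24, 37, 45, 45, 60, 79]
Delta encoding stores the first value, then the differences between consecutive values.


First value: 12
Deltas:
  24 - 12 = 12
  37 - 24 = 13
  45 - 37 = 8
  45 - 45 = 0
  60 - 45 = 15
  79 - 60 = 19


Delta encoded: [12, 12, 13, 8, 0, 15, 19]


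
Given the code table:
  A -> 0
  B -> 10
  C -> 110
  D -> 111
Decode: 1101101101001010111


Decoding:
110 -> C
110 -> C
110 -> C
10 -> B
0 -> A
10 -> B
10 -> B
111 -> D


Result: CCCBABBD


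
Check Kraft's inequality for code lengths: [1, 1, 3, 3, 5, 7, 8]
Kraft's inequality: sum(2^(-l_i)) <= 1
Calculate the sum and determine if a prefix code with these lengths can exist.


Sum = 2^(-1) + 2^(-1) + 2^(-3) + 2^(-3) + 2^(-5) + 2^(-7) + 2^(-8)
    = 0.5 + 0.5 + 0.125 + 0.125 + 0.03125 + 0.0078125 + 0.00390625
    = 331/256 = 1.29296875
Since 1.29296875 > 1, Kraft's inequality is NOT satisfied.
A prefix code with these lengths CANNOT exist.

Kraft sum = 1.29296875. Not satisfied.


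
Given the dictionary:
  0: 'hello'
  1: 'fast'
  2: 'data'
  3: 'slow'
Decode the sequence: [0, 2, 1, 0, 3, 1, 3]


Look up each index in the dictionary:
  0 -> 'hello'
  2 -> 'data'
  1 -> 'fast'
  0 -> 'hello'
  3 -> 'slow'
  1 -> 'fast'
  3 -> 'slow'

Decoded: "hello data fast hello slow fast slow"


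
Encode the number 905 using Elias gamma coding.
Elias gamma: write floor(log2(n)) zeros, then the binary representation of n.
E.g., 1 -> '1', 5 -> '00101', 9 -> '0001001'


num_bits = floor(log2(905)) + 1 = 10
leading_zeros = num_bits - 1 = 9
binary(905) = 1110001001

Elias gamma(905) = '000000000' + '1110001001' = 0000000001110001001 (19 bits)


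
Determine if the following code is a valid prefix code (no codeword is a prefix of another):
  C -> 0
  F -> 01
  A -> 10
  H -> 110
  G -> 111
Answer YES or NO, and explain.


Checking each pair (does one codeword prefix another?):
  C='0' vs F='01': prefix -- VIOLATION

NO -- this is NOT a valid prefix code. C (0) is a prefix of F (01).


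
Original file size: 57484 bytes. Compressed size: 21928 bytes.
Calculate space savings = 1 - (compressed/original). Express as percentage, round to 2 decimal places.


ratio = compressed/original = 21928/57484 = 0.381463
savings = 1 - ratio = 1 - 0.381463 = 0.618537
as a percentage: 0.618537 * 100 = 61.85%

Space savings = 1 - 21928/57484 = 61.85%


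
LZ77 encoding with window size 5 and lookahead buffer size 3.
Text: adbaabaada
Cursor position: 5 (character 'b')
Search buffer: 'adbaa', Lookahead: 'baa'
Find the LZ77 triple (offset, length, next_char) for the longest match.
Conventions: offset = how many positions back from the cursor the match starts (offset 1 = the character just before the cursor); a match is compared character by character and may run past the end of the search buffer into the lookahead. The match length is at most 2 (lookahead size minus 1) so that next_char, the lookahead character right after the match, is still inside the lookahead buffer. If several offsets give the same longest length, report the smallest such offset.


Try each offset into the search buffer:
  offset=1 (pos 4, char 'a'): match length 0
  offset=2 (pos 3, char 'a'): match length 0
  offset=3 (pos 2, char 'b'): match length 2
  offset=4 (pos 1, char 'd'): match length 0
  offset=5 (pos 0, char 'a'): match length 0
Longest match has length 2 at offset 3.
next_char = character at position 5 + 2 = 7 -> 'a'

Best match: offset=3, length=2 (matching 'ba' starting at position 2)
LZ77 triple: (3, 2, 'a')


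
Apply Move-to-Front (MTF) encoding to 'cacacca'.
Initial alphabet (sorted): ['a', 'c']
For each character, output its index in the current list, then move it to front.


MTF encoding:
'c': index 1 in ['a', 'c'] -> ['c', 'a']
'a': index 1 in ['c', 'a'] -> ['a', 'c']
'c': index 1 in ['a', 'c'] -> ['c', 'a']
'a': index 1 in ['c', 'a'] -> ['a', 'c']
'c': index 1 in ['a', 'c'] -> ['c', 'a']
'c': index 0 in ['c', 'a'] -> ['c', 'a']
'a': index 1 in ['c', 'a'] -> ['a', 'c']


Output: [1, 1, 1, 1, 1, 0, 1]


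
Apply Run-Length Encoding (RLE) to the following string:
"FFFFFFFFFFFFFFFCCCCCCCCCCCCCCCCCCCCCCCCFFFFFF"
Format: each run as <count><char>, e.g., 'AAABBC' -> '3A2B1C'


Scanning runs left to right:
  i=0: run of 'F' x 15 -> '15F'
  i=15: run of 'C' x 24 -> '24C'
  i=39: run of 'F' x 6 -> '6F'

RLE = 15F24C6F


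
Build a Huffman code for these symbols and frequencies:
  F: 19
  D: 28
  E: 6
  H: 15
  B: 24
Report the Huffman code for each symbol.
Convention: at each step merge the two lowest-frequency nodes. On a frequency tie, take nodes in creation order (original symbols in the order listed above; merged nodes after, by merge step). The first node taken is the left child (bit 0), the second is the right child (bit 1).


Huffman tree construction:
Step 1: Merge E(6) + H(15) = 21
Step 2: Merge F(19) + (E+H)(21) = 40
Step 3: Merge B(24) + D(28) = 52
Step 4: Merge (F+(E+H))(40) + (B+D)(52) = 92
Read each symbol's code off the tree from the root (left child = 0, right child = 1).

Codes:
  F: 00 (length 2)
  D: 11 (length 2)
  E: 010 (length 3)
  H: 011 (length 3)
  B: 10 (length 2)
Average code length: 205/92 = 2.2283 bits/symbol


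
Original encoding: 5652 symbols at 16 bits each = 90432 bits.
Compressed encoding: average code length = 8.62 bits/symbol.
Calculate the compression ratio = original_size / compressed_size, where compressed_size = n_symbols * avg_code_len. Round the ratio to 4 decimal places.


original_size = n_symbols * orig_bits = 5652 * 16 = 90432 bits
compressed_size = n_symbols * avg_code_len = 5652 * 8.62 = 48720.24 bits
ratio = original_size / compressed_size = 90432 / 48720.24 = 1.8561

Compression ratio = 1.8561


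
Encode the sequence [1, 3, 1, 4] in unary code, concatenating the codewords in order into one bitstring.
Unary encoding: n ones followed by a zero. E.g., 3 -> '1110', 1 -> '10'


Encode each number as n ones followed by a terminating 0:
  1 -> 10 (2 bits)
  3 -> 1110 (4 bits)
  1 -> 10 (2 bits)
  4 -> 11110 (5 bits)
Total length = 2 + 4 + 2 + 5 = 13 bits.

Unary([1, 3, 1, 4]) = 1011101011110 (13 bits)


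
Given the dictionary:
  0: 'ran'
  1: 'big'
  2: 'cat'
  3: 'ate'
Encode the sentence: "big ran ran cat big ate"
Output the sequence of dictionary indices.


Look up each word in the dictionary:
  'big' -> 1
  'ran' -> 0
  'ran' -> 0
  'cat' -> 2
  'big' -> 1
  'ate' -> 3

Encoded: [1, 0, 0, 2, 1, 3]


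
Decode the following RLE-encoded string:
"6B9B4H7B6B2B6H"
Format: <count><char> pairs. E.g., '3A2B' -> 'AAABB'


Expanding each <count><char> pair:
  6B -> 'BBBBBB'
  9B -> 'BBBBBBBBB'
  4H -> 'HHHH'
  7B -> 'BBBBBBB'
  6B -> 'BBBBBB'
  2B -> 'BB'
  6H -> 'HHHHHH'

Decoded = BBBBBBBBBBBBBBBHHHHBBBBBBBBBBBBBBBHHHHHH


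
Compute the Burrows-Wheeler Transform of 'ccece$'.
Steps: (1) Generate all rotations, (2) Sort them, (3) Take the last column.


Rotations (sorted):
  0: $ccece -> last char: e
  1: ccece$ -> last char: $
  2: ce$cce -> last char: e
  3: cece$c -> last char: c
  4: e$ccec -> last char: c
  5: ece$cc -> last char: c


BWT = e$eccc


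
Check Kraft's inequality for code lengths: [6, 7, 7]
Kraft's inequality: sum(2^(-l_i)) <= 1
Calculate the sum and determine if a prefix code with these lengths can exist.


Sum = 2^(-6) + 2^(-7) + 2^(-7)
    = 0.015625 + 0.0078125 + 0.0078125
    = 4/128 = 0.03125
Since 0.03125 <= 1, Kraft's inequality IS satisfied.
A prefix code with these lengths CAN exist.

Kraft sum = 0.03125. Satisfied.


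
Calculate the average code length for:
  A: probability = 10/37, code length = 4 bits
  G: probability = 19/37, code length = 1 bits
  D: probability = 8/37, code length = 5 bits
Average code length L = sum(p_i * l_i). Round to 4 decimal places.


Weighted contributions p_i * l_i:
  A: (10/37) * 4 = 40/37
  G: (19/37) * 1 = 19/37
  D: (8/37) * 5 = 40/37
Sum = (40 + 19 + 40)/37 = 99/37

L = 99/37 = 2.6757 bits/symbol


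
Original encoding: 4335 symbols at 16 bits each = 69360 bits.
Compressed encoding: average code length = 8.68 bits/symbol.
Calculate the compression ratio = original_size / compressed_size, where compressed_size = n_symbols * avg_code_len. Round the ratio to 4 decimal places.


original_size = n_symbols * orig_bits = 4335 * 16 = 69360 bits
compressed_size = n_symbols * avg_code_len = 4335 * 8.68 = 37627.8 bits
ratio = original_size / compressed_size = 69360 / 37627.8 = 1.8433

Compression ratio = 1.8433


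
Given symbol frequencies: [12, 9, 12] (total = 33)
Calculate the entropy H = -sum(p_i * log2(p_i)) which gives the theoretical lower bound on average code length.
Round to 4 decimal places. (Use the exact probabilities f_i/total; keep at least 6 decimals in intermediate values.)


Per-symbol terms -p_i * log2(p_i) with p_i = f_i/33:
  p = 12/33 = 0.363636: log2(p) = -1.459432, -p*log2(p) = 0.530702
  p = 9/33 = 0.272727: log2(p) = -1.874469, -p*log2(p) = 0.511219
  p = 12/33 = 0.363636: log2(p) = -1.459432, -p*log2(p) = 0.530702
H = 0.530702 + 0.511219 + 0.530702 = 1.572623

H = 1.5726 bits/symbol


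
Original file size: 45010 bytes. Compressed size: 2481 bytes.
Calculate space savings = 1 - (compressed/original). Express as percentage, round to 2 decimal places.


ratio = compressed/original = 2481/45010 = 0.055121
savings = 1 - ratio = 1 - 0.055121 = 0.944879
as a percentage: 0.944879 * 100 = 94.49%

Space savings = 1 - 2481/45010 = 94.49%


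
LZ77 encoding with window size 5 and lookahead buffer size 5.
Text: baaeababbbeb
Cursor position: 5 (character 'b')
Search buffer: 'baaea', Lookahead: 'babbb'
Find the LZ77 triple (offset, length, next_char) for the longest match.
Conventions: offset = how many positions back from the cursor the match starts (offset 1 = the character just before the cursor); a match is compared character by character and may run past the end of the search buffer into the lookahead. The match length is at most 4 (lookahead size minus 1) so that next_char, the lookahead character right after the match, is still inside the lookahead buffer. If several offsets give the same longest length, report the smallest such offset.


Try each offset into the search buffer:
  offset=1 (pos 4, char 'a'): match length 0
  offset=2 (pos 3, char 'e'): match length 0
  offset=3 (pos 2, char 'a'): match length 0
  offset=4 (pos 1, char 'a'): match length 0
  offset=5 (pos 0, char 'b'): match length 2
Longest match has length 2 at offset 5.
next_char = character at position 5 + 2 = 7 -> 'b'

Best match: offset=5, length=2 (matching 'ba' starting at position 0)
LZ77 triple: (5, 2, 'b')


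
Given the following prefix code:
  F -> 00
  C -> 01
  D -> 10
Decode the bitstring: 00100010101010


Decoding step by step:
Bits 00 -> F
Bits 10 -> D
Bits 00 -> F
Bits 10 -> D
Bits 10 -> D
Bits 10 -> D
Bits 10 -> D


Decoded message: FDFDDDD


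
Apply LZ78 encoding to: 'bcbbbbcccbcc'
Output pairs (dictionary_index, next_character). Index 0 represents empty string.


LZ78 encoding steps:
Dictionary: {0: ''}
Step 1: w='' (idx 0), next='b' -> output (0, 'b'), add 'b' as idx 1
Step 2: w='' (idx 0), next='c' -> output (0, 'c'), add 'c' as idx 2
Step 3: w='b' (idx 1), next='b' -> output (1, 'b'), add 'bb' as idx 3
Step 4: w='bb' (idx 3), next='c' -> output (3, 'c'), add 'bbc' as idx 4
Step 5: w='c' (idx 2), next='c' -> output (2, 'c'), add 'cc' as idx 5
Step 6: w='b' (idx 1), next='c' -> output (1, 'c'), add 'bc' as idx 6
Step 7: w='c' (idx 2), end of input -> output (2, '')


Encoded: [(0, 'b'), (0, 'c'), (1, 'b'), (3, 'c'), (2, 'c'), (1, 'c'), (2, '')]


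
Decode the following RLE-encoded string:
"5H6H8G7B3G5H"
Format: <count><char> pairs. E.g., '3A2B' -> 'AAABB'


Expanding each <count><char> pair:
  5H -> 'HHHHH'
  6H -> 'HHHHHH'
  8G -> 'GGGGGGGG'
  7B -> 'BBBBBBB'
  3G -> 'GGG'
  5H -> 'HHHHH'

Decoded = HHHHHHHHHHHGGGGGGGGBBBBBBBGGGHHHHH


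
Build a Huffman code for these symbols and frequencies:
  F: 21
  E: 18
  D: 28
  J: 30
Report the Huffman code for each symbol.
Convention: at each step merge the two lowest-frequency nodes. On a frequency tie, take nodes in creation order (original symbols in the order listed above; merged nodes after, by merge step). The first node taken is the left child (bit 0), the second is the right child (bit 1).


Huffman tree construction:
Step 1: Merge E(18) + F(21) = 39
Step 2: Merge D(28) + J(30) = 58
Step 3: Merge (E+F)(39) + (D+J)(58) = 97
Read each symbol's code off the tree from the root (left child = 0, right child = 1).

Codes:
  F: 01 (length 2)
  E: 00 (length 2)
  D: 10 (length 2)
  J: 11 (length 2)
Average code length: 194/97 = 2.0000 bits/symbol


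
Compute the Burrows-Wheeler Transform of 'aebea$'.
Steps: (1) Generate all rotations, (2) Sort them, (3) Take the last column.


Rotations (sorted):
  0: $aebea -> last char: a
  1: a$aebe -> last char: e
  2: aebea$ -> last char: $
  3: bea$ae -> last char: e
  4: ea$aeb -> last char: b
  5: ebea$a -> last char: a


BWT = ae$eba


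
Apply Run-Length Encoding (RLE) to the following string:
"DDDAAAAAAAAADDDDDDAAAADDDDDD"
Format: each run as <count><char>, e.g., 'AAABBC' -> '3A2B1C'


Scanning runs left to right:
  i=0: run of 'D' x 3 -> '3D'
  i=3: run of 'A' x 9 -> '9A'
  i=12: run of 'D' x 6 -> '6D'
  i=18: run of 'A' x 4 -> '4A'
  i=22: run of 'D' x 6 -> '6D'

RLE = 3D9A6D4A6D


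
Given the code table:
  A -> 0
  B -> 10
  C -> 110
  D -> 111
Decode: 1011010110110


Decoding:
10 -> B
110 -> C
10 -> B
110 -> C
110 -> C


Result: BCBCC


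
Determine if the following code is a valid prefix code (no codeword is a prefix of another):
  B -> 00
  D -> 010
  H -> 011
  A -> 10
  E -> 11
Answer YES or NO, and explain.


Checking each pair (does one codeword prefix another?):
  B='00' vs D='010': no prefix
  B='00' vs H='011': no prefix
  B='00' vs A='10': no prefix
  B='00' vs E='11': no prefix
  D='010' vs B='00': no prefix
  D='010' vs H='011': no prefix
  D='010' vs A='10': no prefix
  D='010' vs E='11': no prefix
  H='011' vs B='00': no prefix
  H='011' vs D='010': no prefix
  H='011' vs A='10': no prefix
  H='011' vs E='11': no prefix
  A='10' vs B='00': no prefix
  A='10' vs D='010': no prefix
  A='10' vs H='011': no prefix
  A='10' vs E='11': no prefix
  E='11' vs B='00': no prefix
  E='11' vs D='010': no prefix
  E='11' vs H='011': no prefix
  E='11' vs A='10': no prefix
No violation found over all pairs.

YES -- this is a valid prefix code. No codeword is a prefix of any other codeword.


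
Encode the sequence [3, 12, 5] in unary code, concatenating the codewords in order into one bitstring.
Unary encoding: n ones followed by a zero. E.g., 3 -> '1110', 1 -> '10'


Encode each number as n ones followed by a terminating 0:
  3 -> 1110 (4 bits)
  12 -> 1111111111110 (13 bits)
  5 -> 111110 (6 bits)
Total length = 4 + 13 + 6 = 23 bits.

Unary([3, 12, 5]) = 11101111111111110111110 (23 bits)
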